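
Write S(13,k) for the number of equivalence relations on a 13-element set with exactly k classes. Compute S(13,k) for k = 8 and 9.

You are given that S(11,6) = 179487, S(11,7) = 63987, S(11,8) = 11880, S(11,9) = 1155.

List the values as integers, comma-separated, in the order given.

[12] T[12,7]:7*63987+179487=627396 · T[12,8]:8*11880+63987=159027 · T[12,9]:9*1155+11880=22275
[13] T[13,8]:8*159027+627396=1899612 · T[13,9]:9*22275+159027=359502
Read S(13,8) = 1899612, S(13,9) = 359502.

1899612, 359502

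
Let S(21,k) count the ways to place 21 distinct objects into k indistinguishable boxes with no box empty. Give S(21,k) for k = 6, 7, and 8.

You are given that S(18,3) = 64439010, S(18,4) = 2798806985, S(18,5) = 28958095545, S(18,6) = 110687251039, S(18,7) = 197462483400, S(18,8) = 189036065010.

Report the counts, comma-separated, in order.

row 19: T[19][4]=4·2798806985+64439010=11259666950  T[19][5]=5·28958095545+2798806985=147589284710  T[19][6]=6·110687251039+28958095545=693081601779  T[19][7]=7·197462483400+110687251039=1492924634839  T[19][8]=8·189036065010+197462483400=1709751003480
row 20: T[20][5]=5·147589284710+11259666950=749206090500  T[20][6]=6·693081601779+147589284710=4306078895384  T[20][7]=7·1492924634839+693081601779=11143554045652  T[20][8]=8·1709751003480+1492924634839=15170932662679
row 21: T[21][6]=6·4306078895384+749206090500=26585679462804  T[21][7]=7·11143554045652+4306078895384=82310957214948  T[21][8]=8·15170932662679+11143554045652=132511015347084
Read S(21,6) = 26585679462804, S(21,7) = 82310957214948, S(21,8) = 132511015347084.

26585679462804, 82310957214948, 132511015347084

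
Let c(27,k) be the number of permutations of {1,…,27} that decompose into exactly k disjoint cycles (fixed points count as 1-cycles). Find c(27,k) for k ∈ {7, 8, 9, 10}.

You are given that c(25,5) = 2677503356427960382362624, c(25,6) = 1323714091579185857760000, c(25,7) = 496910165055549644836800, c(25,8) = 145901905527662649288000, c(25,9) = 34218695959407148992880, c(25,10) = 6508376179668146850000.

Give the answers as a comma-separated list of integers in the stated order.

393178529313073708272042624, 121502371102392939781636800, 30180059720580991603896800, 6121499916241722700424880

@26  (26,6):1323714091579185857760000·25+2677503356427960382362624→35770355645907606826362624, (26,7):496910165055549644836800·25+1323714091579185857760000→13746468217967926978680000, (26,8):145901905527662649288000·25+496910165055549644836800→4144457803247115877036800, (26,9):34218695959407148992880·25+145901905527662649288000→1001369304512841374110000, (26,10):6508376179668146850000·25+34218695959407148992880→196928100451110820242880
@27  (27,7):13746468217967926978680000·26+35770355645907606826362624→393178529313073708272042624, (27,8):4144457803247115877036800·26+13746468217967926978680000→121502371102392939781636800, (27,9):1001369304512841374110000·26+4144457803247115877036800→30180059720580991603896800, (27,10):196928100451110820242880·26+1001369304512841374110000→6121499916241722700424880
Read c(27,7) = 393178529313073708272042624, c(27,8) = 121502371102392939781636800, c(27,9) = 30180059720580991603896800, c(27,10) = 6121499916241722700424880.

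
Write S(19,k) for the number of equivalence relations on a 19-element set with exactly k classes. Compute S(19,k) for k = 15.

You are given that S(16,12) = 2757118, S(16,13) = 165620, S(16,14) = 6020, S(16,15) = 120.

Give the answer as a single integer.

13916778

@17  (17,13):165620·13+2757118→4910178, (17,14):6020·14+165620→249900, (17,15):120·15+6020→7820
@18  (18,14):249900·14+4910178→8408778, (18,15):7820·15+249900→367200
@19  (19,15):367200·15+8408778→13916778
Read S(19,15) = 13916778.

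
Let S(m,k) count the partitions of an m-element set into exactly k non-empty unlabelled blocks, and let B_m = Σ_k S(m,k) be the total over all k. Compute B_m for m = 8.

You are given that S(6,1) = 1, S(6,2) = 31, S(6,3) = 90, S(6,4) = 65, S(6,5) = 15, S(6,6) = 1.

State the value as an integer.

r7: T_7,1=1×1+0=1; T_7,2=2×31+1=63; T_7,3=3×90+31=301; T_7,4=4×65+90=350; T_7,5=5×15+65=140; T_7,6=6×1+15=21; T_7,7=7×0+1=1
r8: T_8,1=1×1+0=1; T_8,2=2×63+1=127; T_8,3=3×301+63=966; T_8,4=4×350+301=1701; T_8,5=5×140+350=1050; T_8,6=6×21+140=266; T_8,7=7×1+21=28; T_8,8=8×0+1=1
B_8 = ΣS(8,k) = 1+127+966+1701+1050+266+28+1 = 4140

4140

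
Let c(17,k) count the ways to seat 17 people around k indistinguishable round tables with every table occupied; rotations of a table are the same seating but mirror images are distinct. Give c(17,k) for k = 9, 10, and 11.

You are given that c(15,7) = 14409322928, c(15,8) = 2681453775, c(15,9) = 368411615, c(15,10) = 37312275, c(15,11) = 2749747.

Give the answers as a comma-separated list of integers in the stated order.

@16  (16,8):2681453775·15+14409322928→54631129553, (16,9):368411615·15+2681453775→8207628000, (16,10):37312275·15+368411615→928095740, (16,11):2749747·15+37312275→78558480
@17  (17,9):8207628000·16+54631129553→185953177553, (17,10):928095740·16+8207628000→23057159840, (17,11):78558480·16+928095740→2185031420
Read c(17,9) = 185953177553, c(17,10) = 23057159840, c(17,11) = 2185031420.

185953177553, 23057159840, 2185031420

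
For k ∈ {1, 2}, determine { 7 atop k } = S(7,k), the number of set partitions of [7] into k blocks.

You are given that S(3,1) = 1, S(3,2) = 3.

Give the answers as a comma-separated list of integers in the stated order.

1, 63

i=4: T(4,1)=0+1·1=1 | T(4,2)=1+2·3=7
i=5: T(5,1)=0+1·1=1 | T(5,2)=1+2·7=15
i=6: T(6,1)=0+1·1=1 | T(6,2)=1+2·15=31
i=7: T(7,1)=0+1·1=1 | T(7,2)=1+2·31=63
Read S(7,1) = 1, S(7,2) = 63.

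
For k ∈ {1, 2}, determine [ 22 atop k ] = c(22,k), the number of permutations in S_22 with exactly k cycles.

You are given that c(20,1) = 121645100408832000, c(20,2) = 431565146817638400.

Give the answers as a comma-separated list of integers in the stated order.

@21  (21,1):121645100408832000·20+0→2432902008176640000, (21,2):431565146817638400·20+121645100408832000→8752948036761600000
@22  (22,1):2432902008176640000·21+0→51090942171709440000, (22,2):8752948036761600000·21+2432902008176640000→186244810780170240000
Read c(22,1) = 51090942171709440000, c(22,2) = 186244810780170240000.

51090942171709440000, 186244810780170240000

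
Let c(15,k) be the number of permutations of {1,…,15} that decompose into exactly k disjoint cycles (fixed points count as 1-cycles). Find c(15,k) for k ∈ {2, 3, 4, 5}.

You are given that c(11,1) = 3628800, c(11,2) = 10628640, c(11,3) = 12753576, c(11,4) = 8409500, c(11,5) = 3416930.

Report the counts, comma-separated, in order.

283465647360, 392156797824, 310989260400, 159721605680

[12] T[12,1]:11*3628800+0=39916800 · T[12,2]:11*10628640+3628800=120543840 · T[12,3]:11*12753576+10628640=150917976 · T[12,4]:11*8409500+12753576=105258076 · T[12,5]:11*3416930+8409500=45995730
[13] T[13,1]:12*39916800+0=479001600 · T[13,2]:12*120543840+39916800=1486442880 · T[13,3]:12*150917976+120543840=1931559552 · T[13,4]:12*105258076+150917976=1414014888 · T[13,5]:12*45995730+105258076=657206836
[14] T[14,1]:13*479001600+0=6227020800 · T[14,2]:13*1486442880+479001600=19802759040 · T[14,3]:13*1931559552+1486442880=26596717056 · T[14,4]:13*1414014888+1931559552=20313753096 · T[14,5]:13*657206836+1414014888=9957703756
[15] T[15,2]:14*19802759040+6227020800=283465647360 · T[15,3]:14*26596717056+19802759040=392156797824 · T[15,4]:14*20313753096+26596717056=310989260400 · T[15,5]:14*9957703756+20313753096=159721605680
Read c(15,2) = 283465647360, c(15,3) = 392156797824, c(15,4) = 310989260400, c(15,5) = 159721605680.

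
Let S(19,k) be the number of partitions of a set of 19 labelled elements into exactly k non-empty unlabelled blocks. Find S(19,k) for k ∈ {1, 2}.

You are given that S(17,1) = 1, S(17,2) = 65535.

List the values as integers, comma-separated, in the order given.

1, 262143

row 18: T[18][1]=1·1+0=1  T[18][2]=2·65535+1=131071
row 19: T[19][1]=1·1+0=1  T[19][2]=2·131071+1=262143
Read S(19,1) = 1, S(19,2) = 262143.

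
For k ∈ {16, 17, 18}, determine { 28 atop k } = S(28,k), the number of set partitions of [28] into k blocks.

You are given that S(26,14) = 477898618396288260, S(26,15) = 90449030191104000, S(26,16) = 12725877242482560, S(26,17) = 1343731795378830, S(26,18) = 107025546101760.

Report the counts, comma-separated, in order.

6539643128396047620, 898741468057510350, 94432767017711850

row 27: T[27][15]=15·90449030191104000+477898618396288260=1834634071262848260  T[27][16]=16·12725877242482560+90449030191104000=294063066070824960  T[27][17]=17·1343731795378830+12725877242482560=35569317763922670  T[27][18]=18·107025546101760+1343731795378830=3270191625210510
row 28: T[28][16]=16·294063066070824960+1834634071262848260=6539643128396047620  T[28][17]=17·35569317763922670+294063066070824960=898741468057510350  T[28][18]=18·3270191625210510+35569317763922670=94432767017711850
Read S(28,16) = 6539643128396047620, S(28,17) = 898741468057510350, S(28,18) = 94432767017711850.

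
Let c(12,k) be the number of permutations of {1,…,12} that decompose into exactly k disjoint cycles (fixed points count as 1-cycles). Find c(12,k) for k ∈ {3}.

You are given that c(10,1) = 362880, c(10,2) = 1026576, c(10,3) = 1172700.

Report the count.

i=11: T(11,2)=362880+10·1026576=10628640 | T(11,3)=1026576+10·1172700=12753576
i=12: T(12,3)=10628640+11·12753576=150917976
Read c(12,3) = 150917976.

150917976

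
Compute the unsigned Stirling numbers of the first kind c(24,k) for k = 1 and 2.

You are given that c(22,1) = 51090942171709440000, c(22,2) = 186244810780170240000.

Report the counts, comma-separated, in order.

25852016738884976640000, 96538966652493066240000

r23: T_23,1=22×51090942171709440000+0=1124000727777607680000; T_23,2=22×186244810780170240000+51090942171709440000=4148476779335454720000
r24: T_24,1=23×1124000727777607680000+0=25852016738884976640000; T_24,2=23×4148476779335454720000+1124000727777607680000=96538966652493066240000
Read c(24,1) = 25852016738884976640000, c(24,2) = 96538966652493066240000.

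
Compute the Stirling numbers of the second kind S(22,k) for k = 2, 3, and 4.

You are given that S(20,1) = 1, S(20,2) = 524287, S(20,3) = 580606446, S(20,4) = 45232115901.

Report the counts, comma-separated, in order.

@21  (21,1):1·1+0→1, (21,2):524287·2+1→1048575, (21,3):580606446·3+524287→1742343625, (21,4):45232115901·4+580606446→181509070050
@22  (22,2):1048575·2+1→2097151, (22,3):1742343625·3+1048575→5228079450, (22,4):181509070050·4+1742343625→727778623825
Read S(22,2) = 2097151, S(22,3) = 5228079450, S(22,4) = 727778623825.

2097151, 5228079450, 727778623825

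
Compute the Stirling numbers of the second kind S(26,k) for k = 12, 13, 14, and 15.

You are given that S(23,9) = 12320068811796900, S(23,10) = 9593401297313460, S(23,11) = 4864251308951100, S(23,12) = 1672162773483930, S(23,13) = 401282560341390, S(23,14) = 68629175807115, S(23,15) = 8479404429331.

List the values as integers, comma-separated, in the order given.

row 24: T[24][10]=10·9593401297313460+12320068811796900=108254081784931500  T[24][11]=11·4864251308951100+9593401297313460=63100165695775560  T[24][12]=12·1672162773483930+4864251308951100=24930204590758260  T[24][13]=13·401282560341390+1672162773483930=6888836057922000  T[24][14]=14·68629175807115+401282560341390=1362091021641000  T[24][15]=15·8479404429331+68629175807115=195820242247080
row 25: T[25][11]=11·63100165695775560+108254081784931500=802355904438462660  T[25][12]=12·24930204590758260+63100165695775560=362262620784874680  T[25][13]=13·6888836057922000+24930204590758260=114485073343744260  T[25][14]=14·1362091021641000+6888836057922000=25958110360896000  T[25][15]=15·195820242247080+1362091021641000=4299394655347200
row 26: T[26][12]=12·362262620784874680+802355904438462660=5149507353856958820  T[26][13]=13·114485073343744260+362262620784874680=1850568574253550060  T[26][14]=14·25958110360896000+114485073343744260=477898618396288260  T[26][15]=15·4299394655347200+25958110360896000=90449030191104000
Read S(26,12) = 5149507353856958820, S(26,13) = 1850568574253550060, S(26,14) = 477898618396288260, S(26,15) = 90449030191104000.

5149507353856958820, 1850568574253550060, 477898618396288260, 90449030191104000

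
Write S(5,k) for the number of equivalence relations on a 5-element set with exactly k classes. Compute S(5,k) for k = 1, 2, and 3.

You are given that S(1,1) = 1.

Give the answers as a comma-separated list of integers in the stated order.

row 2: T[2][1]=1·1+0=1  T[2][2]=2·0+1=1
row 3: T[3][1]=1·1+0=1  T[3][2]=2·1+1=3  T[3][3]=3·0+1=1
row 4: T[4][1]=1·1+0=1  T[4][2]=2·3+1=7  T[4][3]=3·1+3=6
row 5: T[5][1]=1·1+0=1  T[5][2]=2·7+1=15  T[5][3]=3·6+7=25
Read S(5,1) = 1, S(5,2) = 15, S(5,3) = 25.

1, 15, 25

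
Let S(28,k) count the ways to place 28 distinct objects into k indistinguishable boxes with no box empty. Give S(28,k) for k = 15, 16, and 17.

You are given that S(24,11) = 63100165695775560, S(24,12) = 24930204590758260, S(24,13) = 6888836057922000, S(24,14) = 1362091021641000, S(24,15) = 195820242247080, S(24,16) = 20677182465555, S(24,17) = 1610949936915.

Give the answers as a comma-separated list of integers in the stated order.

row 25: T[25][12]=12·24930204590758260+63100165695775560=362262620784874680  T[25][13]=13·6888836057922000+24930204590758260=114485073343744260  T[25][14]=14·1362091021641000+6888836057922000=25958110360896000  T[25][15]=15·195820242247080+1362091021641000=4299394655347200  T[25][16]=16·20677182465555+195820242247080=526655161695960  T[25][17]=17·1610949936915+20677182465555=48063331393110
row 26: T[26][13]=13·114485073343744260+362262620784874680=1850568574253550060  T[26][14]=14·25958110360896000+114485073343744260=477898618396288260  T[26][15]=15·4299394655347200+25958110360896000=90449030191104000  T[26][16]=16·526655161695960+4299394655347200=12725877242482560  T[26][17]=17·48063331393110+526655161695960=1343731795378830
row 27: T[27][14]=14·477898618396288260+1850568574253550060=8541149231801585700  T[27][15]=15·90449030191104000+477898618396288260=1834634071262848260  T[27][16]=16·12725877242482560+90449030191104000=294063066070824960  T[27][17]=17·1343731795378830+12725877242482560=35569317763922670
row 28: T[28][15]=15·1834634071262848260+8541149231801585700=36060660300744309600  T[28][16]=16·294063066070824960+1834634071262848260=6539643128396047620  T[28][17]=17·35569317763922670+294063066070824960=898741468057510350
Read S(28,15) = 36060660300744309600, S(28,16) = 6539643128396047620, S(28,17) = 898741468057510350.

36060660300744309600, 6539643128396047620, 898741468057510350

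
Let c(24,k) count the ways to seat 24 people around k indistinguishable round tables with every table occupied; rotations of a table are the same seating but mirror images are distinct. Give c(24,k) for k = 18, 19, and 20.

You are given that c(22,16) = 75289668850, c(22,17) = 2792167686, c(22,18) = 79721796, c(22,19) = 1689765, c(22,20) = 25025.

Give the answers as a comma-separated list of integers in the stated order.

i=23: T(23,17)=75289668850+22·2792167686=136717357942 | T(23,18)=2792167686+22·79721796=4546047198 | T(23,19)=79721796+22·1689765=116896626 | T(23,20)=1689765+22·25025=2240315
i=24: T(24,18)=136717357942+23·4546047198=241276443496 | T(24,19)=4546047198+23·116896626=7234669596 | T(24,20)=116896626+23·2240315=168423871
Read c(24,18) = 241276443496, c(24,19) = 7234669596, c(24,20) = 168423871.

241276443496, 7234669596, 168423871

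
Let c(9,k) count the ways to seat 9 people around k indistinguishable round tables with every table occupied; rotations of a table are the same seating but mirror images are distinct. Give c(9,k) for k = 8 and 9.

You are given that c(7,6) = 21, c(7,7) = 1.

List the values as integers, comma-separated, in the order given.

r8: T_8,7=7×1+21=28; T_8,8=7×0+1=1
r9: T_9,8=8×1+28=36; T_9,9=8×0+1=1
Read c(9,8) = 36, c(9,9) = 1.

36, 1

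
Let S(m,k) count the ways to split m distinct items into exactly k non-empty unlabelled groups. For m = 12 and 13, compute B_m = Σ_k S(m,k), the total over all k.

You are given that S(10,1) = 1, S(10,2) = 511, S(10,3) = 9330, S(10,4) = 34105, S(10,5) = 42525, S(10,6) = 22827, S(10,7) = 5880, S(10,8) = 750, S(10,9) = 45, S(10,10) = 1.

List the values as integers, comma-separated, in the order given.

4213597, 27644437

r11: T_11,1=1×1+0=1; T_11,2=2×511+1=1023; T_11,3=3×9330+511=28501; T_11,4=4×34105+9330=145750; T_11,5=5×42525+34105=246730; T_11,6=6×22827+42525=179487; T_11,7=7×5880+22827=63987; T_11,8=8×750+5880=11880; T_11,9=9×45+750=1155; T_11,10=10×1+45=55; T_11,11=11×0+1=1
r12: T_12,1=1×1+0=1; T_12,2=2×1023+1=2047; T_12,3=3×28501+1023=86526; T_12,4=4×145750+28501=611501; T_12,5=5×246730+145750=1379400; T_12,6=6×179487+246730=1323652; T_12,7=7×63987+179487=627396; T_12,8=8×11880+63987=159027; T_12,9=9×1155+11880=22275; T_12,10=10×55+1155=1705; T_12,11=11×1+55=66; T_12,12=12×0+1=1
r13: T_13,1=1×1+0=1; T_13,2=2×2047+1=4095; T_13,3=3×86526+2047=261625; T_13,4=4×611501+86526=2532530; T_13,5=5×1379400+611501=7508501; T_13,6=6×1323652+1379400=9321312; T_13,7=7×627396+1323652=5715424; T_13,8=8×159027+627396=1899612; T_13,9=9×22275+159027=359502; T_13,10=10×1705+22275=39325; T_13,11=11×66+1705=2431; T_13,12=12×1+66=78; T_13,13=13×0+1=1
B_12 = ΣS(12,k) = 1+2047+86526+611501+1379400+1323652+627396+159027+22275+1705+66+1 = 4213597
B_13 = ΣS(13,k) = 1+4095+261625+2532530+7508501+9321312+5715424+1899612+359502+39325+2431+78+1 = 27644437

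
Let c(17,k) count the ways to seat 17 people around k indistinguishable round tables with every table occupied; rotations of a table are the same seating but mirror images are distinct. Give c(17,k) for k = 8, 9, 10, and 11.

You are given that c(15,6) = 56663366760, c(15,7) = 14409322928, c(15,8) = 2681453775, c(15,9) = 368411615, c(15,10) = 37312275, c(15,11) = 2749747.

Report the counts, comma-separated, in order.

r16: T_16,7=15×14409322928+56663366760=272803210680; T_16,8=15×2681453775+14409322928=54631129553; T_16,9=15×368411615+2681453775=8207628000; T_16,10=15×37312275+368411615=928095740; T_16,11=15×2749747+37312275=78558480
r17: T_17,8=16×54631129553+272803210680=1146901283528; T_17,9=16×8207628000+54631129553=185953177553; T_17,10=16×928095740+8207628000=23057159840; T_17,11=16×78558480+928095740=2185031420
Read c(17,8) = 1146901283528, c(17,9) = 185953177553, c(17,10) = 23057159840, c(17,11) = 2185031420.

1146901283528, 185953177553, 23057159840, 2185031420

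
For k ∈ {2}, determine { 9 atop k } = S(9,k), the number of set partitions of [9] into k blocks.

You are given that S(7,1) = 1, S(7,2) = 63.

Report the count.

255

row 8: T[8][1]=1·1+0=1  T[8][2]=2·63+1=127
row 9: T[9][2]=2·127+1=255
Read S(9,2) = 255.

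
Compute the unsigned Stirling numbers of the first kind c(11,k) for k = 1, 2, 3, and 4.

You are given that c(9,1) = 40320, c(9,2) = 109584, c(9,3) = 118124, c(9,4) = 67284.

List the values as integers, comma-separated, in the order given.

@10  (10,1):40320·9+0→362880, (10,2):109584·9+40320→1026576, (10,3):118124·9+109584→1172700, (10,4):67284·9+118124→723680
@11  (11,1):362880·10+0→3628800, (11,2):1026576·10+362880→10628640, (11,3):1172700·10+1026576→12753576, (11,4):723680·10+1172700→8409500
Read c(11,1) = 3628800, c(11,2) = 10628640, c(11,3) = 12753576, c(11,4) = 8409500.

3628800, 10628640, 12753576, 8409500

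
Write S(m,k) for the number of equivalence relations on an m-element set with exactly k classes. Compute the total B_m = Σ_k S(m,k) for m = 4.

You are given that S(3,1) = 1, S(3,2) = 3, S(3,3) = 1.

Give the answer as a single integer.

15

@4  (4,1):1·1+0→1, (4,2):3·2+1→7, (4,3):1·3+3→6, (4,4):0·4+1→1
B_4 = ΣS(4,k) = 1+7+6+1 = 15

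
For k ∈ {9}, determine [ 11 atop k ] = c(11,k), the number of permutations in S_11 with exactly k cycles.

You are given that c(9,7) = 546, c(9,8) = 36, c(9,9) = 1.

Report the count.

1320

i=10: T(10,8)=546+9·36=870 | T(10,9)=36+9·1=45
i=11: T(11,9)=870+10·45=1320
Read c(11,9) = 1320.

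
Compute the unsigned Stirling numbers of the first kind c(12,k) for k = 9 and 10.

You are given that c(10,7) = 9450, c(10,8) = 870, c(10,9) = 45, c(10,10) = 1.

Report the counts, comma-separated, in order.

@11  (11,8):870·10+9450→18150, (11,9):45·10+870→1320, (11,10):1·10+45→55
@12  (12,9):1320·11+18150→32670, (12,10):55·11+1320→1925
Read c(12,9) = 32670, c(12,10) = 1925.

32670, 1925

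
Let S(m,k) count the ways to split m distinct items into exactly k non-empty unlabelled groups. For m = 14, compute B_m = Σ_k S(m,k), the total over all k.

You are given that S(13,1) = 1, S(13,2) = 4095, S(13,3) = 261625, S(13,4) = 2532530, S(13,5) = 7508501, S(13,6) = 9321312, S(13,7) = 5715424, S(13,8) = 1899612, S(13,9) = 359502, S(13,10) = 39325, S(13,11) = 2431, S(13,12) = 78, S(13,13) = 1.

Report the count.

[14] T[14,1]:1*1+0=1 · T[14,2]:2*4095+1=8191 · T[14,3]:3*261625+4095=788970 · T[14,4]:4*2532530+261625=10391745 · T[14,5]:5*7508501+2532530=40075035 · T[14,6]:6*9321312+7508501=63436373 · T[14,7]:7*5715424+9321312=49329280 · T[14,8]:8*1899612+5715424=20912320 · T[14,9]:9*359502+1899612=5135130 · T[14,10]:10*39325+359502=752752 · T[14,11]:11*2431+39325=66066 · T[14,12]:12*78+2431=3367 · T[14,13]:13*1+78=91 · T[14,14]:14*0+1=1
B_14 = ΣS(14,k) = 1+8191+788970+10391745+40075035+63436373+49329280+20912320+5135130+752752+66066+3367+91+1 = 190899322

190899322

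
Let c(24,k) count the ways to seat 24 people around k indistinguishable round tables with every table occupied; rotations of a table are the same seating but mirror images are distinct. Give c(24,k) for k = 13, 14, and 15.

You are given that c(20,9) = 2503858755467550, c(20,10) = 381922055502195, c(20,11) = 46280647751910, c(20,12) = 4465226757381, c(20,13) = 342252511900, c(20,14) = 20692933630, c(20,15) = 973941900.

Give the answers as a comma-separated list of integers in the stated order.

413356714301314056, 34701806448704206, 2406046038644556

r21: T_21,10=20×381922055502195+2503858755467550=10142299865511450; T_21,11=20×46280647751910+381922055502195=1307535010540395; T_21,12=20×4465226757381+46280647751910=135585182899530; T_21,13=20×342252511900+4465226757381=11310276995381; T_21,14=20×20692933630+342252511900=756111184500; T_21,15=20×973941900+20692933630=40171771630
r22: T_22,11=21×1307535010540395+10142299865511450=37600535086859745; T_22,12=21×135585182899530+1307535010540395=4154823851430525; T_22,13=21×11310276995381+135585182899530=373100999802531; T_22,14=21×756111184500+11310276995381=27188611869881; T_22,15=21×40171771630+756111184500=1599718388730
r23: T_23,12=22×4154823851430525+37600535086859745=129006659818331295; T_23,13=22×373100999802531+4154823851430525=12363045847086207; T_23,14=22×27188611869881+373100999802531=971250460939913; T_23,15=22×1599718388730+27188611869881=62382416421941
r24: T_24,13=23×12363045847086207+129006659818331295=413356714301314056; T_24,14=23×971250460939913+12363045847086207=34701806448704206; T_24,15=23×62382416421941+971250460939913=2406046038644556
Read c(24,13) = 413356714301314056, c(24,14) = 34701806448704206, c(24,15) = 2406046038644556.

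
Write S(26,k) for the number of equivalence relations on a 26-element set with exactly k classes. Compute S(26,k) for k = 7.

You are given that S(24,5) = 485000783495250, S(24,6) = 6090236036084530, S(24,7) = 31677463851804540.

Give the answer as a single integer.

@25  (25,6):6090236036084530·6+485000783495250→37026417000002430, (25,7):31677463851804540·7+6090236036084530→227832482998716310
@26  (26,7):227832482998716310·7+37026417000002430→1631853797991016600
Read S(26,7) = 1631853797991016600.

1631853797991016600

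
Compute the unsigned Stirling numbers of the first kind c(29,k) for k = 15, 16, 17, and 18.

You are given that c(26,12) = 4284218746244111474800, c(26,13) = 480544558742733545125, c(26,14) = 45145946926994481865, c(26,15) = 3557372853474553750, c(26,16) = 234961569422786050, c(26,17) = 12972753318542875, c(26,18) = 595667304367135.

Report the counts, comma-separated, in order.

211821088794711294496815, 16532187926098943672490, 1101911578045922391915, 62656135265695354110

r27: T_27,13=26×480544558742733545125+4284218746244111474800=16778377273555183648050; T_27,14=26×45145946926994481865+480544558742733545125=1654339178844590073615; T_27,15=26×3557372853474553750+45145946926994481865=137637641117332879365; T_27,16=26×234961569422786050+3557372853474553750=9666373658466991050; T_27,17=26×12972753318542875+234961569422786050=572253155704900800; T_27,18=26×595667304367135+12972753318542875=28460103232088385
r28: T_28,14=27×1654339178844590073615+16778377273555183648050=61445535102359115635655; T_28,15=27×137637641117332879365+1654339178844590073615=5370555489012577816470; T_28,16=27×9666373658466991050+137637641117332879365=398629729895941637715; T_28,17=27×572253155704900800+9666373658466991050=25117208862499312650; T_28,18=27×28460103232088385+572253155704900800=1340675942971287195
r29: T_29,15=28×5370555489012577816470+61445535102359115635655=211821088794711294496815; T_29,16=28×398629729895941637715+5370555489012577816470=16532187926098943672490; T_29,17=28×25117208862499312650+398629729895941637715=1101911578045922391915; T_29,18=28×1340675942971287195+25117208862499312650=62656135265695354110
Read c(29,15) = 211821088794711294496815, c(29,16) = 16532187926098943672490, c(29,17) = 1101911578045922391915, c(29,18) = 62656135265695354110.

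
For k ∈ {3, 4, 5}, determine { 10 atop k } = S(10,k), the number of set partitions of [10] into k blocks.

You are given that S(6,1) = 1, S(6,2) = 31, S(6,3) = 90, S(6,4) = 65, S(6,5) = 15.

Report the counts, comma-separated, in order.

r7: T_7,1=1×1+0=1; T_7,2=2×31+1=63; T_7,3=3×90+31=301; T_7,4=4×65+90=350; T_7,5=5×15+65=140
r8: T_8,1=1×1+0=1; T_8,2=2×63+1=127; T_8,3=3×301+63=966; T_8,4=4×350+301=1701; T_8,5=5×140+350=1050
r9: T_9,2=2×127+1=255; T_9,3=3×966+127=3025; T_9,4=4×1701+966=7770; T_9,5=5×1050+1701=6951
r10: T_10,3=3×3025+255=9330; T_10,4=4×7770+3025=34105; T_10,5=5×6951+7770=42525
Read S(10,3) = 9330, S(10,4) = 34105, S(10,5) = 42525.

9330, 34105, 42525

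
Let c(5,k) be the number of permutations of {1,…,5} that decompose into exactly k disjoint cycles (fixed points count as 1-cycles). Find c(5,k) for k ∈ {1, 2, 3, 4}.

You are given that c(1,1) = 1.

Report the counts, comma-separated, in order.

24, 50, 35, 10

[2] T[2,1]:1*1+0=1 · T[2,2]:1*0+1=1
[3] T[3,1]:2*1+0=2 · T[3,2]:2*1+1=3 · T[3,3]:2*0+1=1
[4] T[4,1]:3*2+0=6 · T[4,2]:3*3+2=11 · T[4,3]:3*1+3=6 · T[4,4]:3*0+1=1
[5] T[5,1]:4*6+0=24 · T[5,2]:4*11+6=50 · T[5,3]:4*6+11=35 · T[5,4]:4*1+6=10
Read c(5,1) = 24, c(5,2) = 50, c(5,3) = 35, c(5,4) = 10.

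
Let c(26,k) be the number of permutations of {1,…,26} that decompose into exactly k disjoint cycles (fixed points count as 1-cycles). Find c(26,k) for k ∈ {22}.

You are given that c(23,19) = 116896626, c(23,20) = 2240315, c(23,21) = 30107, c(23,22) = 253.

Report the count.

[24] T[24,20]:23*2240315+116896626=168423871 · T[24,21]:23*30107+2240315=2932776 · T[24,22]:23*253+30107=35926
[25] T[25,21]:24*2932776+168423871=238810495 · T[25,22]:24*35926+2932776=3795000
[26] T[26,22]:25*3795000+238810495=333685495
Read c(26,22) = 333685495.

333685495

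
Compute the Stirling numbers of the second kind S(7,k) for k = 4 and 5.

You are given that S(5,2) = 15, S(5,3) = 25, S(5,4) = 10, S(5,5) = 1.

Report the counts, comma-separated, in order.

350, 140

r6: T_6,3=3×25+15=90; T_6,4=4×10+25=65; T_6,5=5×1+10=15
r7: T_7,4=4×65+90=350; T_7,5=5×15+65=140
Read S(7,4) = 350, S(7,5) = 140.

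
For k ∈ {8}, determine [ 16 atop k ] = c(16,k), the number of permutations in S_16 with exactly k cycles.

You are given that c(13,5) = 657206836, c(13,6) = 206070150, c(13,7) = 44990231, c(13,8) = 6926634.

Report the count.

54631129553

@14  (14,6):206070150·13+657206836→3336118786, (14,7):44990231·13+206070150→790943153, (14,8):6926634·13+44990231→135036473
@15  (15,7):790943153·14+3336118786→14409322928, (15,8):135036473·14+790943153→2681453775
@16  (16,8):2681453775·15+14409322928→54631129553
Read c(16,8) = 54631129553.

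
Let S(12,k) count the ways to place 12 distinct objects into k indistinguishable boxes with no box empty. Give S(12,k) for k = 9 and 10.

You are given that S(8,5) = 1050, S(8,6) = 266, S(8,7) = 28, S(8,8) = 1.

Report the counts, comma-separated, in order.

@9  (9,6):266·6+1050→2646, (9,7):28·7+266→462, (9,8):1·8+28→36, (9,9):0·9+1→1
@10  (10,7):462·7+2646→5880, (10,8):36·8+462→750, (10,9):1·9+36→45, (10,10):0·10+1→1
@11  (11,8):750·8+5880→11880, (11,9):45·9+750→1155, (11,10):1·10+45→55
@12  (12,9):1155·9+11880→22275, (12,10):55·10+1155→1705
Read S(12,9) = 22275, S(12,10) = 1705.

22275, 1705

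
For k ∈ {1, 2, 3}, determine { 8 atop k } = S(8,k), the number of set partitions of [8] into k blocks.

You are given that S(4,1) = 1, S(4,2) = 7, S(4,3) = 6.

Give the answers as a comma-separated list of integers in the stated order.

1, 127, 966

@5  (5,1):1·1+0→1, (5,2):7·2+1→15, (5,3):6·3+7→25
@6  (6,1):1·1+0→1, (6,2):15·2+1→31, (6,3):25·3+15→90
@7  (7,1):1·1+0→1, (7,2):31·2+1→63, (7,3):90·3+31→301
@8  (8,1):1·1+0→1, (8,2):63·2+1→127, (8,3):301·3+63→966
Read S(8,1) = 1, S(8,2) = 127, S(8,3) = 966.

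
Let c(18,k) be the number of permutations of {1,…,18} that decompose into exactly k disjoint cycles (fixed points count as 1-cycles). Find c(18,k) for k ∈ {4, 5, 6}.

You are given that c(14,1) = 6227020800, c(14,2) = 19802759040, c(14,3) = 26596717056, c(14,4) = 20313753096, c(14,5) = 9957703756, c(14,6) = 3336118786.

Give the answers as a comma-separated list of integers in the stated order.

i=15: T(15,1)=0+14·6227020800=87178291200 | T(15,2)=6227020800+14·19802759040=283465647360 | T(15,3)=19802759040+14·26596717056=392156797824 | T(15,4)=26596717056+14·20313753096=310989260400 | T(15,5)=20313753096+14·9957703756=159721605680 | T(15,6)=9957703756+14·3336118786=56663366760
i=16: T(16,2)=87178291200+15·283465647360=4339163001600 | T(16,3)=283465647360+15·392156797824=6165817614720 | T(16,4)=392156797824+15·310989260400=5056995703824 | T(16,5)=310989260400+15·159721605680=2706813345600 | T(16,6)=159721605680+15·56663366760=1009672107080
i=17: T(17,3)=4339163001600+16·6165817614720=102992244837120 | T(17,4)=6165817614720+16·5056995703824=87077748875904 | T(17,5)=5056995703824+16·2706813345600=48366009233424 | T(17,6)=2706813345600+16·1009672107080=18861567058880
i=18: T(18,4)=102992244837120+17·87077748875904=1583313975727488 | T(18,5)=87077748875904+17·48366009233424=909299905844112 | T(18,6)=48366009233424+17·18861567058880=369012649234384
Read c(18,4) = 1583313975727488, c(18,5) = 909299905844112, c(18,6) = 369012649234384.

1583313975727488, 909299905844112, 369012649234384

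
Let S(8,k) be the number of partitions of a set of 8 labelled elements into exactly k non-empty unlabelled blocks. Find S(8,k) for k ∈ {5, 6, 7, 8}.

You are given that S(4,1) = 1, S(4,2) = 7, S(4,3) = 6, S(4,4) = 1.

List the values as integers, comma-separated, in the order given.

1050, 266, 28, 1

i=5: T(5,2)=1+2·7=15 | T(5,3)=7+3·6=25 | T(5,4)=6+4·1=10 | T(5,5)=1+5·0=1
i=6: T(6,3)=15+3·25=90 | T(6,4)=25+4·10=65 | T(6,5)=10+5·1=15 | T(6,6)=1+6·0=1
i=7: T(7,4)=90+4·65=350 | T(7,5)=65+5·15=140 | T(7,6)=15+6·1=21 | T(7,7)=1+7·0=1
i=8: T(8,5)=350+5·140=1050 | T(8,6)=140+6·21=266 | T(8,7)=21+7·1=28 | T(8,8)=1+8·0=1
Read S(8,5) = 1050, S(8,6) = 266, S(8,7) = 28, S(8,8) = 1.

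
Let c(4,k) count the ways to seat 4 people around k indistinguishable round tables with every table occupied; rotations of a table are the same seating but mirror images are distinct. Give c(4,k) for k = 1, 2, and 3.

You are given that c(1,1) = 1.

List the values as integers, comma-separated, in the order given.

6, 11, 6

i=2: T(2,1)=0+1·1=1 | T(2,2)=1+1·0=1
i=3: T(3,1)=0+2·1=2 | T(3,2)=1+2·1=3 | T(3,3)=1+2·0=1
i=4: T(4,1)=0+3·2=6 | T(4,2)=2+3·3=11 | T(4,3)=3+3·1=6
Read c(4,1) = 6, c(4,2) = 11, c(4,3) = 6.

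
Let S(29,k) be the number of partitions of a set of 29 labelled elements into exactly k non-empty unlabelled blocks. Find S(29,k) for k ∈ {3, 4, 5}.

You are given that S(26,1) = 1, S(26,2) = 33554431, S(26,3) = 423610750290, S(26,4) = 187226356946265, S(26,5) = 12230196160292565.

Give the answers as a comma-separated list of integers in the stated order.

r27: T_27,1=1×1+0=1; T_27,2=2×33554431+1=67108863; T_27,3=3×423610750290+33554431=1270865805301; T_27,4=4×187226356946265+423610750290=749329038535350; T_27,5=5×12230196160292565+187226356946265=61338207158409090
r28: T_28,2=2×67108863+1=134217727; T_28,3=3×1270865805301+67108863=3812664524766; T_28,4=4×749329038535350+1270865805301=2998587019946701; T_28,5=5×61338207158409090+749329038535350=307440364830580800
r29: T_29,3=3×3812664524766+134217727=11438127792025; T_29,4=4×2998587019946701+3812664524766=11998160744311570; T_29,5=5×307440364830580800+2998587019946701=1540200411172850701
Read S(29,3) = 11438127792025, S(29,4) = 11998160744311570, S(29,5) = 1540200411172850701.

11438127792025, 11998160744311570, 1540200411172850701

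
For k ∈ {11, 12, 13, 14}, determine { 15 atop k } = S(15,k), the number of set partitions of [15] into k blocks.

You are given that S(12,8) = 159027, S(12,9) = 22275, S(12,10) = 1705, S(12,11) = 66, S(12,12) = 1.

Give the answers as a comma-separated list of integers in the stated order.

1479478, 106470, 4550, 105

@13  (13,9):22275·9+159027→359502, (13,10):1705·10+22275→39325, (13,11):66·11+1705→2431, (13,12):1·12+66→78, (13,13):0·13+1→1
@14  (14,10):39325·10+359502→752752, (14,11):2431·11+39325→66066, (14,12):78·12+2431→3367, (14,13):1·13+78→91, (14,14):0·14+1→1
@15  (15,11):66066·11+752752→1479478, (15,12):3367·12+66066→106470, (15,13):91·13+3367→4550, (15,14):1·14+91→105
Read S(15,11) = 1479478, S(15,12) = 106470, S(15,13) = 4550, S(15,14) = 105.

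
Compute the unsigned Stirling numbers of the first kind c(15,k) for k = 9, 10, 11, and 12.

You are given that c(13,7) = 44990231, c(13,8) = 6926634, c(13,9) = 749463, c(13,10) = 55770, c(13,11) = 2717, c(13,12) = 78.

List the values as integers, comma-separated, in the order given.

368411615, 37312275, 2749747, 143325

@14  (14,8):6926634·13+44990231→135036473, (14,9):749463·13+6926634→16669653, (14,10):55770·13+749463→1474473, (14,11):2717·13+55770→91091, (14,12):78·13+2717→3731
@15  (15,9):16669653·14+135036473→368411615, (15,10):1474473·14+16669653→37312275, (15,11):91091·14+1474473→2749747, (15,12):3731·14+91091→143325
Read c(15,9) = 368411615, c(15,10) = 37312275, c(15,11) = 2749747, c(15,12) = 143325.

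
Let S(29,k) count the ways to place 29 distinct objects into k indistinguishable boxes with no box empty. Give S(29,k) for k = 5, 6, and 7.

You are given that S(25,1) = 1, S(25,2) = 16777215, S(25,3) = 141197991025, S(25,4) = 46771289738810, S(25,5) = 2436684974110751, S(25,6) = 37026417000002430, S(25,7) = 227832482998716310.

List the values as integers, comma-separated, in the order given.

@26  (26,2):16777215·2+1→33554431, (26,3):141197991025·3+16777215→423610750290, (26,4):46771289738810·4+141197991025→187226356946265, (26,5):2436684974110751·5+46771289738810→12230196160292565, (26,6):37026417000002430·6+2436684974110751→224595186974125331, (26,7):227832482998716310·7+37026417000002430→1631853797991016600
@27  (27,3):423610750290·3+33554431→1270865805301, (27,4):187226356946265·4+423610750290→749329038535350, (27,5):12230196160292565·5+187226356946265→61338207158409090, (27,6):224595186974125331·6+12230196160292565→1359801318005044551, (27,7):1631853797991016600·7+224595186974125331→11647571772911241531
@28  (28,4):749329038535350·4+1270865805301→2998587019946701, (28,5):61338207158409090·5+749329038535350→307440364830580800, (28,6):1359801318005044551·6+61338207158409090→8220146115188676396, (28,7):11647571772911241531·7+1359801318005044551→82892803728383735268
@29  (29,5):307440364830580800·5+2998587019946701→1540200411172850701, (29,6):8220146115188676396·6+307440364830580800→49628317055962639176, (29,7):82892803728383735268·7+8220146115188676396→588469772213874823272
Read S(29,5) = 1540200411172850701, S(29,6) = 49628317055962639176, S(29,7) = 588469772213874823272.

1540200411172850701, 49628317055962639176, 588469772213874823272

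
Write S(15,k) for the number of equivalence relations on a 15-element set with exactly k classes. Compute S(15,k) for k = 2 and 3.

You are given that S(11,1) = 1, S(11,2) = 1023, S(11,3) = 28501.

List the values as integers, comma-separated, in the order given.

16383, 2375101

row 12: T[12][1]=1·1+0=1  T[12][2]=2·1023+1=2047  T[12][3]=3·28501+1023=86526
row 13: T[13][1]=1·1+0=1  T[13][2]=2·2047+1=4095  T[13][3]=3·86526+2047=261625
row 14: T[14][1]=1·1+0=1  T[14][2]=2·4095+1=8191  T[14][3]=3·261625+4095=788970
row 15: T[15][2]=2·8191+1=16383  T[15][3]=3·788970+8191=2375101
Read S(15,2) = 16383, S(15,3) = 2375101.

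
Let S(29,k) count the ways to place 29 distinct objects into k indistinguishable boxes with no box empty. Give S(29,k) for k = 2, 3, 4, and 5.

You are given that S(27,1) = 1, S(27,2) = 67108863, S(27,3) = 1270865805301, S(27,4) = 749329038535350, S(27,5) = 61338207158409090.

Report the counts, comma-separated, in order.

[28] T[28,1]:1*1+0=1 · T[28,2]:2*67108863+1=134217727 · T[28,3]:3*1270865805301+67108863=3812664524766 · T[28,4]:4*749329038535350+1270865805301=2998587019946701 · T[28,5]:5*61338207158409090+749329038535350=307440364830580800
[29] T[29,2]:2*134217727+1=268435455 · T[29,3]:3*3812664524766+134217727=11438127792025 · T[29,4]:4*2998587019946701+3812664524766=11998160744311570 · T[29,5]:5*307440364830580800+2998587019946701=1540200411172850701
Read S(29,2) = 268435455, S(29,3) = 11438127792025, S(29,4) = 11998160744311570, S(29,5) = 1540200411172850701.

268435455, 11438127792025, 11998160744311570, 1540200411172850701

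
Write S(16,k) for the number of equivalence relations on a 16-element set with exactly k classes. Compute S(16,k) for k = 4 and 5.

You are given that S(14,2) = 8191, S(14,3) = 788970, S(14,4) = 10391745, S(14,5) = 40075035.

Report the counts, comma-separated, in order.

r15: T_15,3=3×788970+8191=2375101; T_15,4=4×10391745+788970=42355950; T_15,5=5×40075035+10391745=210766920
r16: T_16,4=4×42355950+2375101=171798901; T_16,5=5×210766920+42355950=1096190550
Read S(16,4) = 171798901, S(16,5) = 1096190550.

171798901, 1096190550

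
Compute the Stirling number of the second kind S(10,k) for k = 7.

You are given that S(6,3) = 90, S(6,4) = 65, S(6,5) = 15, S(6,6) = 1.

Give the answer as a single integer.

5880

@7  (7,4):65·4+90→350, (7,5):15·5+65→140, (7,6):1·6+15→21, (7,7):0·7+1→1
@8  (8,5):140·5+350→1050, (8,6):21·6+140→266, (8,7):1·7+21→28
@9  (9,6):266·6+1050→2646, (9,7):28·7+266→462
@10  (10,7):462·7+2646→5880
Read S(10,7) = 5880.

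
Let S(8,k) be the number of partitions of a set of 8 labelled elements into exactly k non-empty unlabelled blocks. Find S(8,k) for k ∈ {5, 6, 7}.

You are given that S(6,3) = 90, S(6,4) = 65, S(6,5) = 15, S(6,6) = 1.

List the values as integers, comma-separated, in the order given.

i=7: T(7,4)=90+4·65=350 | T(7,5)=65+5·15=140 | T(7,6)=15+6·1=21 | T(7,7)=1+7·0=1
i=8: T(8,5)=350+5·140=1050 | T(8,6)=140+6·21=266 | T(8,7)=21+7·1=28
Read S(8,5) = 1050, S(8,6) = 266, S(8,7) = 28.

1050, 266, 28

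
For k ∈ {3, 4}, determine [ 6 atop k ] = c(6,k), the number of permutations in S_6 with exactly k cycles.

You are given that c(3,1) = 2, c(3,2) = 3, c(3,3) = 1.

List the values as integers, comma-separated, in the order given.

@4  (4,1):2·3+0→6, (4,2):3·3+2→11, (4,3):1·3+3→6, (4,4):0·3+1→1
@5  (5,2):11·4+6→50, (5,3):6·4+11→35, (5,4):1·4+6→10
@6  (6,3):35·5+50→225, (6,4):10·5+35→85
Read c(6,3) = 225, c(6,4) = 85.

225, 85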